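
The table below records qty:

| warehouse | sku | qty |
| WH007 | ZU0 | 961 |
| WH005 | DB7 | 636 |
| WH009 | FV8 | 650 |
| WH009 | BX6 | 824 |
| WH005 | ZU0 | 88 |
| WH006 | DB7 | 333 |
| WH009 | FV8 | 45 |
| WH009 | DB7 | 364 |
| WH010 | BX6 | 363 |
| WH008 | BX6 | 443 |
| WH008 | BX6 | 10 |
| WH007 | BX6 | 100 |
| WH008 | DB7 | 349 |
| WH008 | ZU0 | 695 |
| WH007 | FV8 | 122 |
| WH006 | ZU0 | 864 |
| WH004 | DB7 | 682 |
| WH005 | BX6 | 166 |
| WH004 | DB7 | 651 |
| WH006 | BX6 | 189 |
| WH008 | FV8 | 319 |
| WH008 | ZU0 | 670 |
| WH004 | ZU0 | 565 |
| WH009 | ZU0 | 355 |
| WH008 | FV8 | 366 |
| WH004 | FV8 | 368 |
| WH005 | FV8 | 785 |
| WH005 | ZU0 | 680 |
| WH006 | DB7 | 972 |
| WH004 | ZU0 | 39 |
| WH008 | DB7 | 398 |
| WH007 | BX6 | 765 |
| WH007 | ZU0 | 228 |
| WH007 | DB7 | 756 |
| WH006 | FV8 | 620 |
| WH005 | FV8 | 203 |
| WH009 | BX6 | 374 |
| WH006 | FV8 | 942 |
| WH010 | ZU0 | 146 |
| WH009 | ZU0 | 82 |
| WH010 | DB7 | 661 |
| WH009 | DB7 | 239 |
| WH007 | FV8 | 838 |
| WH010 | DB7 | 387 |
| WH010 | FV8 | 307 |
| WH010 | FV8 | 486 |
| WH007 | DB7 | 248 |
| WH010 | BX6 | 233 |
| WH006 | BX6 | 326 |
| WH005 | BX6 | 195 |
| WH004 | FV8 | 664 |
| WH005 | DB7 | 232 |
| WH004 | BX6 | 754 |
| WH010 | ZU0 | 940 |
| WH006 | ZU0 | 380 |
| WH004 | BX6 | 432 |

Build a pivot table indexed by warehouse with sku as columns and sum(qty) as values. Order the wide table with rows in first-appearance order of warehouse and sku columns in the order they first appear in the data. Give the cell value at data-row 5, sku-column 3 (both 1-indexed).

With rows in first-appearance order of warehouse, row 5 is warehouse=WH010. sku columns in first-appearance order: ZU0, DB7, FV8, BX6; column 3 is FV8.
Long rows with warehouse=WH010, sku=FV8: 307 + 486 = 793.

793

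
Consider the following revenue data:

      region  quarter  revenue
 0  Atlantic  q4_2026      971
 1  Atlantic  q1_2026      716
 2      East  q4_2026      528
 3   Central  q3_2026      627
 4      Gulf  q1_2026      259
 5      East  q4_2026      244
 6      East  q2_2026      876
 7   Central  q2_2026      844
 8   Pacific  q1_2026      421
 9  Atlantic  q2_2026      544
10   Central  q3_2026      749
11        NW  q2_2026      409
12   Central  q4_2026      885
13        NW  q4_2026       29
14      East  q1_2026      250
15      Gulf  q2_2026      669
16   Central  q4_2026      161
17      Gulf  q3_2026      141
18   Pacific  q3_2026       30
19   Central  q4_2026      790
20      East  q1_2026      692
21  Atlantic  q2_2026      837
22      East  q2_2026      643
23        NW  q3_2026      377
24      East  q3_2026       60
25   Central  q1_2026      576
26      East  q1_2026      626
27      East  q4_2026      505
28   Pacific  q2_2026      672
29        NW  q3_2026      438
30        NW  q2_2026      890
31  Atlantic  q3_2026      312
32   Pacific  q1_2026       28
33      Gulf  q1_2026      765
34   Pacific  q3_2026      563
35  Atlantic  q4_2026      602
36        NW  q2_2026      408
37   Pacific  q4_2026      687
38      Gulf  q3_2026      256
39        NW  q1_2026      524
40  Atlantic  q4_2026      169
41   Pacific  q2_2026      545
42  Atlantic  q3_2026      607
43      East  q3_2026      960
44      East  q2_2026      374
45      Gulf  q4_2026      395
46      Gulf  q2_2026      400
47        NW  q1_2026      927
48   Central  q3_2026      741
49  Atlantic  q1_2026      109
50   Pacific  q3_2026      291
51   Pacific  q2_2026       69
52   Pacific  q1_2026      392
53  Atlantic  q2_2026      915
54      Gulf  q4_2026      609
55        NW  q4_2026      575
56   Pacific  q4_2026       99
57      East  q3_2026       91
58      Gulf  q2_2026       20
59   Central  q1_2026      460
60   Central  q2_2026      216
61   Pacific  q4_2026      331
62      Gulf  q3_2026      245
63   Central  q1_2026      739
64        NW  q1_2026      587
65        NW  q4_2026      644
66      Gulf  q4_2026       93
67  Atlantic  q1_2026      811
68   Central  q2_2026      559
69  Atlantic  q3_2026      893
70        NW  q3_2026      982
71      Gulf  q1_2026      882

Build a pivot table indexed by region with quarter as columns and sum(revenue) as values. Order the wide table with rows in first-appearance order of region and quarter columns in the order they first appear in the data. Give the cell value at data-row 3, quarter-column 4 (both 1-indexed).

With rows in first-appearance order of region, row 3 is region=Central. quarter columns in first-appearance order: q4_2026, q1_2026, q3_2026, q2_2026; column 4 is q2_2026.
Long rows with region=Central, quarter=q2_2026: 844 + 216 + 559 = 1619.

1619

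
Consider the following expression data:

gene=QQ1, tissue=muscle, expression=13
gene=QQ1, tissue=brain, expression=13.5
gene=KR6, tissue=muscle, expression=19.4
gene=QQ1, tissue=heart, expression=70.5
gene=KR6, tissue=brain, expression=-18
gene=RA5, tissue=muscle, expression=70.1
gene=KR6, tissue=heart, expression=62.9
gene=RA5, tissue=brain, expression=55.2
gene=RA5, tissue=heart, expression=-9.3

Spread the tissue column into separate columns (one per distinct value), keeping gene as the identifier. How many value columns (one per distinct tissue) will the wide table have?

3 distinct tissue values: heart, brain, muscle.

3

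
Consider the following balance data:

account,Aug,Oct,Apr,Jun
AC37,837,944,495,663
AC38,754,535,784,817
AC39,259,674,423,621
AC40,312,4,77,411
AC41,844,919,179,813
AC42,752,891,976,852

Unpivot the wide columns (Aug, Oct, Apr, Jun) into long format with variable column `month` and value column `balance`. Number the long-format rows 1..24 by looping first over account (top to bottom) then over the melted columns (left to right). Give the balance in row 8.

24 rows total (6 × 4). Row 8: index ⌊(8-1)/4⌋ = 1 into account → AC38; (8-1) mod 4 = 3 into the melted columns → Jun.
So row 8 is (AC38, Jun, 817); balance = 817.

817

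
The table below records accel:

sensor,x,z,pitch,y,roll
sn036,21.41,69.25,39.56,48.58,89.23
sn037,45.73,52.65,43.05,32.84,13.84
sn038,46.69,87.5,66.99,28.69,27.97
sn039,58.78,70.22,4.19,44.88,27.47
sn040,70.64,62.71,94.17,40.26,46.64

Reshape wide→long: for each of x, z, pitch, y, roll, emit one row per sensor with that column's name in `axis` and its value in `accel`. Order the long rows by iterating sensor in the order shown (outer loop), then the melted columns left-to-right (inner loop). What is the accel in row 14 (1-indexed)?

25 rows total (5 × 5). Row 14: index ⌊(14-1)/5⌋ = 2 into sensor → sn038; (14-1) mod 5 = 3 into the melted columns → y.
So row 14 is (sn038, y, 28.69); accel = 28.69.

28.69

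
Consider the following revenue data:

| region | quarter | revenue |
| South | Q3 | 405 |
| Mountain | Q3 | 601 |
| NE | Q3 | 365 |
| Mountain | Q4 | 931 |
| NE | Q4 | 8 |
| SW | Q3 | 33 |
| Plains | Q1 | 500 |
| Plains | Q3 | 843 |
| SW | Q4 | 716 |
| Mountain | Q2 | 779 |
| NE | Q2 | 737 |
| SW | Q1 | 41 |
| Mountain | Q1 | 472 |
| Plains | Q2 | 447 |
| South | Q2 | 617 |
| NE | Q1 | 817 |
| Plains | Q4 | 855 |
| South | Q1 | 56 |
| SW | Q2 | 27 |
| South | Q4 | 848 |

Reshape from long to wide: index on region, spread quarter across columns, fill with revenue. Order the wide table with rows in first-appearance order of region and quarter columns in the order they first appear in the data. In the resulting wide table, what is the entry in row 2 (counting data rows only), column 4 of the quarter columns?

779

With rows in first-appearance order of region, row 2 is region=Mountain. quarter columns in first-appearance order: Q3, Q4, Q1, Q2; column 4 is Q2.
Long rows with region=Mountain, quarter=Q2: revenue = 779.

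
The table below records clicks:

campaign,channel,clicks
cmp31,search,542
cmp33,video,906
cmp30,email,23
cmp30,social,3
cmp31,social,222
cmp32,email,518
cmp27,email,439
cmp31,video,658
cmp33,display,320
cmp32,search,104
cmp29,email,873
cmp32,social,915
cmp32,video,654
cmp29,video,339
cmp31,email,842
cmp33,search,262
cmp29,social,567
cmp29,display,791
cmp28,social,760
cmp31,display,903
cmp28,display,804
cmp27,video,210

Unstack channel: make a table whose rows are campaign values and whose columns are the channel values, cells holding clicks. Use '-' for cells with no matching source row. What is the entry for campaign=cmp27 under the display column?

-

No long-format row has campaign=cmp27 and channel=display, so the cell is -.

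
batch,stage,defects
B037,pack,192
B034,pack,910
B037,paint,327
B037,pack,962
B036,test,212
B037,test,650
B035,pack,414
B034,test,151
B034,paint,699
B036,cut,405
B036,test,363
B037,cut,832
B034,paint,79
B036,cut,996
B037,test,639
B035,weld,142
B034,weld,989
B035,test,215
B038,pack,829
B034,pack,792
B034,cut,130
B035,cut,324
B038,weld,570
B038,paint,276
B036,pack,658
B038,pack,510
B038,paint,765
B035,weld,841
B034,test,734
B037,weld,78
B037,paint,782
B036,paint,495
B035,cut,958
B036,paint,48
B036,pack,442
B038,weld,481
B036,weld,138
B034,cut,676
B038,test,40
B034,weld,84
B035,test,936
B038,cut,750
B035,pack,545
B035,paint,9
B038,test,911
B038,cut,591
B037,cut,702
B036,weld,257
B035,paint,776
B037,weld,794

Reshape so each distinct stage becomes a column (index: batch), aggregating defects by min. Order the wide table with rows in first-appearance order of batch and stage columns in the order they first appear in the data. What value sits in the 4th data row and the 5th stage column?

142

With rows in first-appearance order of batch, row 4 is batch=B035. stage columns in first-appearance order: pack, paint, test, cut, weld; column 5 is weld.
Long rows with batch=B035, stage=weld: min(142, 841) = 142.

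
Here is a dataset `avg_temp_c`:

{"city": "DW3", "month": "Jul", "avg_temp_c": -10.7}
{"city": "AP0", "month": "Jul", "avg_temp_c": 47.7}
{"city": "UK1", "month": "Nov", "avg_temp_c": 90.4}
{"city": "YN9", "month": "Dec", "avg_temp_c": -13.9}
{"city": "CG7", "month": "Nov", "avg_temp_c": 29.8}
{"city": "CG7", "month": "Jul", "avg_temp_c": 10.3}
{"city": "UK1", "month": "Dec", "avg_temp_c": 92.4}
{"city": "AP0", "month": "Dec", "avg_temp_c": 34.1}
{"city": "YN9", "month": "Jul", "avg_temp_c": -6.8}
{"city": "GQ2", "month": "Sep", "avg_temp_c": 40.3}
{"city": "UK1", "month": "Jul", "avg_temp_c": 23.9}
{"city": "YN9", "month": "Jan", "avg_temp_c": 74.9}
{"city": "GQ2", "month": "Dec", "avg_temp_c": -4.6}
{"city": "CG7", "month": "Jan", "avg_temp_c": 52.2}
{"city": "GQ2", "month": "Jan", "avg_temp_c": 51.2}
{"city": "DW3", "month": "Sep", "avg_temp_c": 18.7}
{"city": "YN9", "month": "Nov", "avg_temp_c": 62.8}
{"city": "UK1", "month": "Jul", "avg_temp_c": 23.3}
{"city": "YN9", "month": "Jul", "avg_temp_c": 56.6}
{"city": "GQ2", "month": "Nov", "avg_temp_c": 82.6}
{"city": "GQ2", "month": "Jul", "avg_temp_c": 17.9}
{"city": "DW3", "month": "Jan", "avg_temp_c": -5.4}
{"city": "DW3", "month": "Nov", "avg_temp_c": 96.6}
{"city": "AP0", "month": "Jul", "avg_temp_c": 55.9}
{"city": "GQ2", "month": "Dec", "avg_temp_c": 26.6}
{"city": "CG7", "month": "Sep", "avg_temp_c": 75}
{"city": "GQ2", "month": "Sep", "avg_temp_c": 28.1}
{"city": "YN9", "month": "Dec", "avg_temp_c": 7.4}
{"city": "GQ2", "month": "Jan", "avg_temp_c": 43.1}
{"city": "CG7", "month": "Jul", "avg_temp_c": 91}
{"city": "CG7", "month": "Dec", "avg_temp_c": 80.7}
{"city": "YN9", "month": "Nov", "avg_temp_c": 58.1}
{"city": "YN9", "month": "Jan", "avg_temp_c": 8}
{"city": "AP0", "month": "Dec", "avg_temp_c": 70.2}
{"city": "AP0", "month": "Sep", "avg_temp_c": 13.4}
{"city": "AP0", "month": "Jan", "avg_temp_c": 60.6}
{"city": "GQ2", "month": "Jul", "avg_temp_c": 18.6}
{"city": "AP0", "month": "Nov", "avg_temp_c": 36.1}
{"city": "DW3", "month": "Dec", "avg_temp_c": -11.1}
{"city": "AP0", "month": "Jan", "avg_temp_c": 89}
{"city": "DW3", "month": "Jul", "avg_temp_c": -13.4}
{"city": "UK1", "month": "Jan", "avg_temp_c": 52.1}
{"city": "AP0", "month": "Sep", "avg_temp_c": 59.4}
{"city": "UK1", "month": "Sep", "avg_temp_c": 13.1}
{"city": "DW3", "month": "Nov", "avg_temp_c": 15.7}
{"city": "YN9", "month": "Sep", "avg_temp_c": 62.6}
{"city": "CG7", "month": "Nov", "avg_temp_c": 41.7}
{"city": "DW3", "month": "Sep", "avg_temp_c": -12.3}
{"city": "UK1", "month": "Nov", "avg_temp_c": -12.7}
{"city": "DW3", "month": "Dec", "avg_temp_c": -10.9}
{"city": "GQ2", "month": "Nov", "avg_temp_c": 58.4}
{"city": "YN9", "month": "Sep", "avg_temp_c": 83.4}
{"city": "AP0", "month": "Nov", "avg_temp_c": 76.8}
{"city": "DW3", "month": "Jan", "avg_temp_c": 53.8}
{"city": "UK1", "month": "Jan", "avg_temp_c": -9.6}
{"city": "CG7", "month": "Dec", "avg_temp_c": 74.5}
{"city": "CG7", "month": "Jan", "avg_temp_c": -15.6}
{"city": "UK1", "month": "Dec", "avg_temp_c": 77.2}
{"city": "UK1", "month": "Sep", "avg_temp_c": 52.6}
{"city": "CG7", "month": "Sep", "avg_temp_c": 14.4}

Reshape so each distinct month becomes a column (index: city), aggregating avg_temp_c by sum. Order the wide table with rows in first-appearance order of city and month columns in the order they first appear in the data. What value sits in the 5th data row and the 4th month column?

89.4

With rows in first-appearance order of city, row 5 is city=CG7. month columns in first-appearance order: Jul, Nov, Dec, Sep, Jan; column 4 is Sep.
Long rows with city=CG7, month=Sep: 75 + 14.4 = 89.4.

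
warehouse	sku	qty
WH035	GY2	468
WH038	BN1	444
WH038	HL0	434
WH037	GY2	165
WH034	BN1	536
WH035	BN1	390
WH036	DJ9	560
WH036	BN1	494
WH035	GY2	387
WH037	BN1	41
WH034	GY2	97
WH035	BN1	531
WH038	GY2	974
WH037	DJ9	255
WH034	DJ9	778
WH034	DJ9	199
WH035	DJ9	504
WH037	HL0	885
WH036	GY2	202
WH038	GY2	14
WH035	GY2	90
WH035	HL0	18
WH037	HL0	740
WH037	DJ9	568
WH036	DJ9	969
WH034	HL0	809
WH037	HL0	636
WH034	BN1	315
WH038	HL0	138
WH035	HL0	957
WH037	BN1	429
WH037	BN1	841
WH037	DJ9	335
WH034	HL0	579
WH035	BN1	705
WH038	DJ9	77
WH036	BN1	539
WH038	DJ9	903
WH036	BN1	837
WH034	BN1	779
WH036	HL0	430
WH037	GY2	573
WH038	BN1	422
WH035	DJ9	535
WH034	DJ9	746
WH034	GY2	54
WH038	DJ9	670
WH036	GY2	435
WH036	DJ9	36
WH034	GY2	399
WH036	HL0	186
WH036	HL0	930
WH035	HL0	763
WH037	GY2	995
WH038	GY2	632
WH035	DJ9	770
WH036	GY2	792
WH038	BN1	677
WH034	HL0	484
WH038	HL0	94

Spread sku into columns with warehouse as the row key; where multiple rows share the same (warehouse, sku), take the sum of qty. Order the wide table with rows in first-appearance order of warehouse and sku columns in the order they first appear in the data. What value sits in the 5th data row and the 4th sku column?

With rows in first-appearance order of warehouse, row 5 is warehouse=WH036. sku columns in first-appearance order: GY2, BN1, HL0, DJ9; column 4 is DJ9.
Long rows with warehouse=WH036, sku=DJ9: 560 + 969 + 36 = 1565.

1565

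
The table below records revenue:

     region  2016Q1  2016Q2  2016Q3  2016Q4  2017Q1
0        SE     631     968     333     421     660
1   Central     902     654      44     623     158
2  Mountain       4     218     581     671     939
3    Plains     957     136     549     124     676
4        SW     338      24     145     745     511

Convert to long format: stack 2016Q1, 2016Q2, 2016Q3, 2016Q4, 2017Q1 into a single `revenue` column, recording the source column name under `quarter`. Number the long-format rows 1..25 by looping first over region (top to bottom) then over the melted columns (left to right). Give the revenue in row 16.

25 rows total (5 × 5). Row 16: index ⌊(16-1)/5⌋ = 3 into region → Plains; (16-1) mod 5 = 0 into the melted columns → 2016Q1.
So row 16 is (Plains, 2016Q1, 957); revenue = 957.

957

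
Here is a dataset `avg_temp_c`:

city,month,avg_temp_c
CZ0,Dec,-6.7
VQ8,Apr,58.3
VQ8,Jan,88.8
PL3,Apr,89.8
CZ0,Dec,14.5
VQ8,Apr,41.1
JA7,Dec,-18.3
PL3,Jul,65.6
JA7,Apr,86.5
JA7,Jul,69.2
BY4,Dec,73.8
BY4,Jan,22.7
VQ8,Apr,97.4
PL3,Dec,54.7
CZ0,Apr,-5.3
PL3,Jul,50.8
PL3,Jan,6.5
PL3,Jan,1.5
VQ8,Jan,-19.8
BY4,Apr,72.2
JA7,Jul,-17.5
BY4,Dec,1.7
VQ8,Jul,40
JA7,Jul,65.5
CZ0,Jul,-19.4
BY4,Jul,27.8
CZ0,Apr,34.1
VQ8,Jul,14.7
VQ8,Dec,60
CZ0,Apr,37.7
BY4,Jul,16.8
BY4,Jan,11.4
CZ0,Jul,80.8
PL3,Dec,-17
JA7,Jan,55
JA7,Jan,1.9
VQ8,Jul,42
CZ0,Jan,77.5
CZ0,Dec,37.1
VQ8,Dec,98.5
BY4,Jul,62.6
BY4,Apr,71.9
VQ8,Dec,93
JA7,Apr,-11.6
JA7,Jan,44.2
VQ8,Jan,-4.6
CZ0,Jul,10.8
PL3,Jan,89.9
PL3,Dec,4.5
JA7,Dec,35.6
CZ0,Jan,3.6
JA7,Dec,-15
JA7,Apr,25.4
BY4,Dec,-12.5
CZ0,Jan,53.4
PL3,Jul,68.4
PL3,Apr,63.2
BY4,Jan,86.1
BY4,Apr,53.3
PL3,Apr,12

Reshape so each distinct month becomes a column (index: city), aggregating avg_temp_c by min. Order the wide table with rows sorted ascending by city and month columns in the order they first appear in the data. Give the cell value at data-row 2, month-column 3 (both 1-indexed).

3.6

With rows sorted ascending by city, row 2 is city=CZ0. month columns in first-appearance order: Dec, Apr, Jan, Jul; column 3 is Jan.
Long rows with city=CZ0, month=Jan: min(77.5, 3.6, 53.4) = 3.6.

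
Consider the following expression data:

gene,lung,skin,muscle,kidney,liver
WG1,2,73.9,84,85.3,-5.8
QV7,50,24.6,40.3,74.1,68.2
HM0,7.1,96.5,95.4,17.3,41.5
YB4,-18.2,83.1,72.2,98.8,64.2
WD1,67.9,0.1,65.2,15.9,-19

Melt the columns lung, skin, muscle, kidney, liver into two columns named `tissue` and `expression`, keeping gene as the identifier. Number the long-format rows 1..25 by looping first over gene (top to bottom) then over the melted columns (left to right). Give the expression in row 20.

64.2

25 rows total (5 × 5). Row 20: index ⌊(20-1)/5⌋ = 3 into gene → YB4; (20-1) mod 5 = 4 into the melted columns → liver.
So row 20 is (YB4, liver, 64.2); expression = 64.2.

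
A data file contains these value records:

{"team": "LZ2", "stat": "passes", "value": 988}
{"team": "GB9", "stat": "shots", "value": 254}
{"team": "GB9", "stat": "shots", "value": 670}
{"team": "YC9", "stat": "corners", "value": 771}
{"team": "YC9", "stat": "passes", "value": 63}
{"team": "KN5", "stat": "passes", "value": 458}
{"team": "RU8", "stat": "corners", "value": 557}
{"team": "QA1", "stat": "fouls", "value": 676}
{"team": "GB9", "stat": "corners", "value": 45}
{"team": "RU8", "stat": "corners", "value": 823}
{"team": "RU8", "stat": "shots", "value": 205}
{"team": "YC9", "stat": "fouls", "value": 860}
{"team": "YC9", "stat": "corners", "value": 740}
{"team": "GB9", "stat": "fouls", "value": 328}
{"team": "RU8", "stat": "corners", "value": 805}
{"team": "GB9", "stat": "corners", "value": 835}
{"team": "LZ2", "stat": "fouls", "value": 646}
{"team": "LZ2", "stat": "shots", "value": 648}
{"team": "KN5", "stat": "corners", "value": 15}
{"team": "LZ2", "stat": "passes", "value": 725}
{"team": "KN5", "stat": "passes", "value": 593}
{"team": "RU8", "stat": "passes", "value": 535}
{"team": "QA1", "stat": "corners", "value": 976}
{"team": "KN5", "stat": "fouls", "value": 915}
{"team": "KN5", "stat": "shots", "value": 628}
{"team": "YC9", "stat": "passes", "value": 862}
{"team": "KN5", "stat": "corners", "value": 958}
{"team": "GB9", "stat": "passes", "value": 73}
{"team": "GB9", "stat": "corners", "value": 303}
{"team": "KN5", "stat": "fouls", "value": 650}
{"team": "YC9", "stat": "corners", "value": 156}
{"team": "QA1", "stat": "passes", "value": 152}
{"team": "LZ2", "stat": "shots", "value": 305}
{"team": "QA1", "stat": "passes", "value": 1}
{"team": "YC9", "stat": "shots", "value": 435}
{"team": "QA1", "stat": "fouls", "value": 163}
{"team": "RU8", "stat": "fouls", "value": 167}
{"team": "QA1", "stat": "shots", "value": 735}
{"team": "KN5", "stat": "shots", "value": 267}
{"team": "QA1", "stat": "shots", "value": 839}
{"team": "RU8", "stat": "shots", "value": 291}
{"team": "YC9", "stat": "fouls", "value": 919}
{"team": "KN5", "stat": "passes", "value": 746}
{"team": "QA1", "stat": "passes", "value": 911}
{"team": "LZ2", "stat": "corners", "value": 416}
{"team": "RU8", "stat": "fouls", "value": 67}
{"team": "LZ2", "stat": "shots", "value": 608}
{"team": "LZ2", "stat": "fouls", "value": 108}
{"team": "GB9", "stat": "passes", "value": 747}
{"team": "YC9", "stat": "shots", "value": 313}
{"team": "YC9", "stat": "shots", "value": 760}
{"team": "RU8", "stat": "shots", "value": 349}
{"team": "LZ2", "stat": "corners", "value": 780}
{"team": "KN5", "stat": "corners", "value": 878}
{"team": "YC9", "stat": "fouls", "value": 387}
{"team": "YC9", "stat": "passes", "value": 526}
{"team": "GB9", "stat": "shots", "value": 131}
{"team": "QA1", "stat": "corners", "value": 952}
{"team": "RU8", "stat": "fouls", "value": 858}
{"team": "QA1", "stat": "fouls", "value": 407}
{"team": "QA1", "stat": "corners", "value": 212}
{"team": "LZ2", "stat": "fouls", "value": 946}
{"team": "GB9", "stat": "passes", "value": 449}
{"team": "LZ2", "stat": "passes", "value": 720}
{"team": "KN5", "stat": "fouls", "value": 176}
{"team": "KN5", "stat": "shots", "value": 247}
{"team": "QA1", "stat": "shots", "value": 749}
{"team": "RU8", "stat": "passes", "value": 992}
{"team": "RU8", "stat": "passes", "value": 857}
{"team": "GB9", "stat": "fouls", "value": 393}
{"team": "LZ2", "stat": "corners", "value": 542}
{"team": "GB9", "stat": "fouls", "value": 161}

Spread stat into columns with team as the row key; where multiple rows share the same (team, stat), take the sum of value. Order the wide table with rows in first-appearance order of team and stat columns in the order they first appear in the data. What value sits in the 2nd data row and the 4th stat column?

882

With rows in first-appearance order of team, row 2 is team=GB9. stat columns in first-appearance order: passes, shots, corners, fouls; column 4 is fouls.
Long rows with team=GB9, stat=fouls: 328 + 393 + 161 = 882.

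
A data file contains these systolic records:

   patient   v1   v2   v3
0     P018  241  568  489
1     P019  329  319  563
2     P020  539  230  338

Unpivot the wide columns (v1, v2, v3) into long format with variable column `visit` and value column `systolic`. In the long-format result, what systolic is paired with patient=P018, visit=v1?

Unpivoting turns each (patient, wide-column) pair into one long row.
The wide cell at row P018, column v1 holds 241, so the long row (P018, v1) has systolic=241.

241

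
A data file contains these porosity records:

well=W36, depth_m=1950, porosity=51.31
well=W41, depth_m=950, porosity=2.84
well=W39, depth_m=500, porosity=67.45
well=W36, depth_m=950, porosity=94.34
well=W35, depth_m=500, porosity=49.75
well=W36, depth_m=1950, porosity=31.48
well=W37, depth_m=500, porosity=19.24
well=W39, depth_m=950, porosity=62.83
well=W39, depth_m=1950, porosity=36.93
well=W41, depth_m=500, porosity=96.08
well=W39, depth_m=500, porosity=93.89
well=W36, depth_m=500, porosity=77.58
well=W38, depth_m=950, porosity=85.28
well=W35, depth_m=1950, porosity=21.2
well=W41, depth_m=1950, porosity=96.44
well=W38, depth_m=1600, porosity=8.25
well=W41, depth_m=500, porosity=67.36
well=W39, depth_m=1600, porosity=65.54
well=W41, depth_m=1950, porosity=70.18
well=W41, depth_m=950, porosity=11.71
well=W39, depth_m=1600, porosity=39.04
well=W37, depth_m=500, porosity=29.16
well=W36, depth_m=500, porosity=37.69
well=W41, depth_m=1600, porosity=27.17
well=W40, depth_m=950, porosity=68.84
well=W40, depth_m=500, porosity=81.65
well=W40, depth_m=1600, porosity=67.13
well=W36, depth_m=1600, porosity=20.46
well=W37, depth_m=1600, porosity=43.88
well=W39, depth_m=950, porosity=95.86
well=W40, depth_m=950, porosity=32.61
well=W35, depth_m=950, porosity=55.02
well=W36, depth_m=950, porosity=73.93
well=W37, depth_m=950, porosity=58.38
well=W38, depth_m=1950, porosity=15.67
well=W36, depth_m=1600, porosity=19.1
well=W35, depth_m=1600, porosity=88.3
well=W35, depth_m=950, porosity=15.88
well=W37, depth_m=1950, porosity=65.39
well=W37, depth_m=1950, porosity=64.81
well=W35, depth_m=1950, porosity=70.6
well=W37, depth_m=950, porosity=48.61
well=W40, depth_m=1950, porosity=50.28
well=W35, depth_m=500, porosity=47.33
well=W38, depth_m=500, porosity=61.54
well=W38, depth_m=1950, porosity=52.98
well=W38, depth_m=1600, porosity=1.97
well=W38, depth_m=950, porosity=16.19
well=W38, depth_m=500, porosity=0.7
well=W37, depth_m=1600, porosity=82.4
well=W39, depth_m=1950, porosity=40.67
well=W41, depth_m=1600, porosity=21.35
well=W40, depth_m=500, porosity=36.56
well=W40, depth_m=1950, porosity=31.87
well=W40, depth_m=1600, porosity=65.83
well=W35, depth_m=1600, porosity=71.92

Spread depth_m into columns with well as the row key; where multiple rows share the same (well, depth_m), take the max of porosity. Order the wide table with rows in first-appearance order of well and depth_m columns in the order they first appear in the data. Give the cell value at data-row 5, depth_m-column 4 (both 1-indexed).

82.4

With rows in first-appearance order of well, row 5 is well=W37. depth_m columns in first-appearance order: 1950, 950, 500, 1600; column 4 is 1600.
Long rows with well=W37, depth_m=1600: max(43.88, 82.4) = 82.4.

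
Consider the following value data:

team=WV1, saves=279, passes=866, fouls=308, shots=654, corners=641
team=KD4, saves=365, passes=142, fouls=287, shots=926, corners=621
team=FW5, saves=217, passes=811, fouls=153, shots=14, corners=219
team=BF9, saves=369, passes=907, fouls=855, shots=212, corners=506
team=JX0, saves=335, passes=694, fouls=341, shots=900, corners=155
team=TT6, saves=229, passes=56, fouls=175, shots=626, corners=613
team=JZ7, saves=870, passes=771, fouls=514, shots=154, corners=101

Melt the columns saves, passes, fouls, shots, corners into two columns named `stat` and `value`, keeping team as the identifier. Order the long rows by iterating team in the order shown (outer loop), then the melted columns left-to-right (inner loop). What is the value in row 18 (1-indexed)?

855

35 rows total (7 × 5). Row 18: index ⌊(18-1)/5⌋ = 3 into team → BF9; (18-1) mod 5 = 2 into the melted columns → fouls.
So row 18 is (BF9, fouls, 855); value = 855.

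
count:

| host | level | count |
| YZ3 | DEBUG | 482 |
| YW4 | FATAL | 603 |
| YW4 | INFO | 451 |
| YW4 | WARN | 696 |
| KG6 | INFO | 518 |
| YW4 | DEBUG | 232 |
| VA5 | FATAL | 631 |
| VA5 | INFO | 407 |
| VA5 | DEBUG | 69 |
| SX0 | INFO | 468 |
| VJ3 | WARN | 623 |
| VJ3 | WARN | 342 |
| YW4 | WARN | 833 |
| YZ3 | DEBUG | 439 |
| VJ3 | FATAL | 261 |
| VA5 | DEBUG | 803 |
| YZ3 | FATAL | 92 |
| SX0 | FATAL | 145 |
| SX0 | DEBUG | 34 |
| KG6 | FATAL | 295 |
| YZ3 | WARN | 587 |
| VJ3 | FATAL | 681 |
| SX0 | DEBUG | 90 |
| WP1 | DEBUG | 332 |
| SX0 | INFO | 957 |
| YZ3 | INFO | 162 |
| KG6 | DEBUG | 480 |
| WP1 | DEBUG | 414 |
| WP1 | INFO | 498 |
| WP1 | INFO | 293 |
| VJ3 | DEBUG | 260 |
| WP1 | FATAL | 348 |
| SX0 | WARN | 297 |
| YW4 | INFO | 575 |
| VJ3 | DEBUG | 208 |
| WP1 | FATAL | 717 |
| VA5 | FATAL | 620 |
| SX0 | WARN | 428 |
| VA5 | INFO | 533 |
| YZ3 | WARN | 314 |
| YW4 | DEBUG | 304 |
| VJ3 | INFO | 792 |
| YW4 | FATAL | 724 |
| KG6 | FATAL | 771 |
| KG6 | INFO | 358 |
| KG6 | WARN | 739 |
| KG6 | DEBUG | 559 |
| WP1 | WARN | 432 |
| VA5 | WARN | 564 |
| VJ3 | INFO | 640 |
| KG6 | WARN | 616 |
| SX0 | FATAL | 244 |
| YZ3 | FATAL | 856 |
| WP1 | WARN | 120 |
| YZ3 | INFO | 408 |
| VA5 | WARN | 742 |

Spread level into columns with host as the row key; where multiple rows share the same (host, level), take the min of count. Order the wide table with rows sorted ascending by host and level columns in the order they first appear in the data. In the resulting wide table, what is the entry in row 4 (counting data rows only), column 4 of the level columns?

With rows sorted ascending by host, row 4 is host=VJ3. level columns in first-appearance order: DEBUG, FATAL, INFO, WARN; column 4 is WARN.
Long rows with host=VJ3, level=WARN: min(623, 342) = 342.

342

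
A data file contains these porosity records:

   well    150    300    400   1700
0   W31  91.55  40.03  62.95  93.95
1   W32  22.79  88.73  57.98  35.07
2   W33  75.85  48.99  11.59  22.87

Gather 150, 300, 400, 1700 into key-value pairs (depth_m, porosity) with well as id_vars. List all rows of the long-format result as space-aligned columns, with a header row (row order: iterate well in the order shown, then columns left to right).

well  depth_m  porosity
W31   150      91.55   
W31   300      40.03   
W31   400      62.95   
W31   1700     93.95   
W32   150      22.79   
W32   300      88.73   
W32   400      57.98   
W32   1700     35.07   
W33   150      75.85   
W33   300      48.99   
W33   400      11.59   
W33   1700     22.87   

Each (well, column) pair becomes one row: 3 × 4 = 12 rows.
For example, (W31, 150) → porosity=91.55.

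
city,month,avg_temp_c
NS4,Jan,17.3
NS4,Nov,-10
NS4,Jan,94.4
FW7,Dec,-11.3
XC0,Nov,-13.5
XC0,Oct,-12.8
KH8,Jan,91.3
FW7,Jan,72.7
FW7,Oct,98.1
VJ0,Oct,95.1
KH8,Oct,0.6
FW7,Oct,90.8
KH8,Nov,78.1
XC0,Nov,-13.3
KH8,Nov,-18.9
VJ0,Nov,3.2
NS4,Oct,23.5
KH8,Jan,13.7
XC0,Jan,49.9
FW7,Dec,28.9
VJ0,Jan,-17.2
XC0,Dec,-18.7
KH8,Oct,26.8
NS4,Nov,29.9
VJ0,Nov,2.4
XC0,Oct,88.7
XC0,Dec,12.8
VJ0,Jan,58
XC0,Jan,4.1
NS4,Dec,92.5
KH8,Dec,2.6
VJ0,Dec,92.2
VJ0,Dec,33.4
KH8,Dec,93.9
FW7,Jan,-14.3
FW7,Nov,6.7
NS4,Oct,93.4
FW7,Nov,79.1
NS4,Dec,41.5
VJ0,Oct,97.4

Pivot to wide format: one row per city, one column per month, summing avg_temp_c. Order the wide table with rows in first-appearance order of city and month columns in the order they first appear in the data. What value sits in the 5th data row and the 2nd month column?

5.6

With rows in first-appearance order of city, row 5 is city=VJ0. month columns in first-appearance order: Jan, Nov, Dec, Oct; column 2 is Nov.
Long rows with city=VJ0, month=Nov: 3.2 + 2.4 = 5.6.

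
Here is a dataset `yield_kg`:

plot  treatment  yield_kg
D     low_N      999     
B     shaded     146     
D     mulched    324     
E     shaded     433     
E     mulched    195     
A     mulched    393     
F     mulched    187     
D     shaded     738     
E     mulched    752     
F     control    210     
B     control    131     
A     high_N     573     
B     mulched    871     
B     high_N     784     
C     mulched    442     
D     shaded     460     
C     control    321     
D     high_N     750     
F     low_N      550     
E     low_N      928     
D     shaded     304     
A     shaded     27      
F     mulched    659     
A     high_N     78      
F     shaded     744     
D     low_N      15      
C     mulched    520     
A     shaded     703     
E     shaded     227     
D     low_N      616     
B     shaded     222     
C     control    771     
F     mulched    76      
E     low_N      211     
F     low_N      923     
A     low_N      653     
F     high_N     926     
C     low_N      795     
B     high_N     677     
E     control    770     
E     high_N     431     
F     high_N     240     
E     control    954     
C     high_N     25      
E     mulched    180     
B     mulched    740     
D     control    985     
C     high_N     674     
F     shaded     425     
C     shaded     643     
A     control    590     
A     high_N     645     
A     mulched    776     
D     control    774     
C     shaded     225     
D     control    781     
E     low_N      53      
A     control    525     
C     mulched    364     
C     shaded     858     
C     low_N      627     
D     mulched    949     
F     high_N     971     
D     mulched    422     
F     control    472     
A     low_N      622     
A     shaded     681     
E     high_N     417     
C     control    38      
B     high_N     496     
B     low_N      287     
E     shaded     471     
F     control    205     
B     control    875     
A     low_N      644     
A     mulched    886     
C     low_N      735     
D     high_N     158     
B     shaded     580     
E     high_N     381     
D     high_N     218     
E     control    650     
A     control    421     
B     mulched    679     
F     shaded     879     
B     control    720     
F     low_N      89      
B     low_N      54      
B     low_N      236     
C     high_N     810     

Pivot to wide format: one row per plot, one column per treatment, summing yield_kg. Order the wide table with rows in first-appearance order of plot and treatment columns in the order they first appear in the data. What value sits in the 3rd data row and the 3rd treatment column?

1127

With rows in first-appearance order of plot, row 3 is plot=E. treatment columns in first-appearance order: low_N, shaded, mulched, control, high_N; column 3 is mulched.
Long rows with plot=E, treatment=mulched: 195 + 752 + 180 = 1127.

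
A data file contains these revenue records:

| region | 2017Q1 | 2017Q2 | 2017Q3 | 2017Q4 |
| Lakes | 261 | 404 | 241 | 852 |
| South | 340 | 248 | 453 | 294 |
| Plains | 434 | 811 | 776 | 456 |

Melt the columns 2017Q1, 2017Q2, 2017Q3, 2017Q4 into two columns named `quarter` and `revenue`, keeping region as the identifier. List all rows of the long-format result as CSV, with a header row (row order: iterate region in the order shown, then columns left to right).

region,quarter,revenue
Lakes,2017Q1,261
Lakes,2017Q2,404
Lakes,2017Q3,241
Lakes,2017Q4,852
South,2017Q1,340
South,2017Q2,248
South,2017Q3,453
South,2017Q4,294
Plains,2017Q1,434
Plains,2017Q2,811
Plains,2017Q3,776
Plains,2017Q4,456

Each (region, column) pair becomes one row: 3 × 4 = 12 rows.
For example, (Lakes, 2017Q1) → revenue=261.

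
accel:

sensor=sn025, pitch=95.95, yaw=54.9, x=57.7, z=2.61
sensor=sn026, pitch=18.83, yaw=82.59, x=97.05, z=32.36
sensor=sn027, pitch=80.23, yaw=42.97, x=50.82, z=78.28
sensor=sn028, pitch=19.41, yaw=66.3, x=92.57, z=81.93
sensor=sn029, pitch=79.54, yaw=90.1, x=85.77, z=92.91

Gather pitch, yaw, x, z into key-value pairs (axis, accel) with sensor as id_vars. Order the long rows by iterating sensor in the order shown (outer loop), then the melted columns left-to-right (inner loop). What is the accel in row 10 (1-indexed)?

42.97

20 rows total (5 × 4). Row 10: index ⌊(10-1)/4⌋ = 2 into sensor → sn027; (10-1) mod 4 = 1 into the melted columns → yaw.
So row 10 is (sn027, yaw, 42.97); accel = 42.97.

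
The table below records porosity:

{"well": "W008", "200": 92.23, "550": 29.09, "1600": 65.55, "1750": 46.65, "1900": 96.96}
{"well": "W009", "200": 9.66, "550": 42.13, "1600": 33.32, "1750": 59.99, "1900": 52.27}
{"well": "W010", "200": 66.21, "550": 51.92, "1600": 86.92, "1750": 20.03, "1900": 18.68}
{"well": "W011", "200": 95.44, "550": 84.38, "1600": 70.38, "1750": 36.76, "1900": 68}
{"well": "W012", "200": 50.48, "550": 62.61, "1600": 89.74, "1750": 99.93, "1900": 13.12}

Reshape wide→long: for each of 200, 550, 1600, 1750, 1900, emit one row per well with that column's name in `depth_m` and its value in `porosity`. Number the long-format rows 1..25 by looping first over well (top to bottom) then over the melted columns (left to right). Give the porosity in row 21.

50.48

25 rows total (5 × 5). Row 21: index ⌊(21-1)/5⌋ = 4 into well → W012; (21-1) mod 5 = 0 into the melted columns → 200.
So row 21 is (W012, 200, 50.48); porosity = 50.48.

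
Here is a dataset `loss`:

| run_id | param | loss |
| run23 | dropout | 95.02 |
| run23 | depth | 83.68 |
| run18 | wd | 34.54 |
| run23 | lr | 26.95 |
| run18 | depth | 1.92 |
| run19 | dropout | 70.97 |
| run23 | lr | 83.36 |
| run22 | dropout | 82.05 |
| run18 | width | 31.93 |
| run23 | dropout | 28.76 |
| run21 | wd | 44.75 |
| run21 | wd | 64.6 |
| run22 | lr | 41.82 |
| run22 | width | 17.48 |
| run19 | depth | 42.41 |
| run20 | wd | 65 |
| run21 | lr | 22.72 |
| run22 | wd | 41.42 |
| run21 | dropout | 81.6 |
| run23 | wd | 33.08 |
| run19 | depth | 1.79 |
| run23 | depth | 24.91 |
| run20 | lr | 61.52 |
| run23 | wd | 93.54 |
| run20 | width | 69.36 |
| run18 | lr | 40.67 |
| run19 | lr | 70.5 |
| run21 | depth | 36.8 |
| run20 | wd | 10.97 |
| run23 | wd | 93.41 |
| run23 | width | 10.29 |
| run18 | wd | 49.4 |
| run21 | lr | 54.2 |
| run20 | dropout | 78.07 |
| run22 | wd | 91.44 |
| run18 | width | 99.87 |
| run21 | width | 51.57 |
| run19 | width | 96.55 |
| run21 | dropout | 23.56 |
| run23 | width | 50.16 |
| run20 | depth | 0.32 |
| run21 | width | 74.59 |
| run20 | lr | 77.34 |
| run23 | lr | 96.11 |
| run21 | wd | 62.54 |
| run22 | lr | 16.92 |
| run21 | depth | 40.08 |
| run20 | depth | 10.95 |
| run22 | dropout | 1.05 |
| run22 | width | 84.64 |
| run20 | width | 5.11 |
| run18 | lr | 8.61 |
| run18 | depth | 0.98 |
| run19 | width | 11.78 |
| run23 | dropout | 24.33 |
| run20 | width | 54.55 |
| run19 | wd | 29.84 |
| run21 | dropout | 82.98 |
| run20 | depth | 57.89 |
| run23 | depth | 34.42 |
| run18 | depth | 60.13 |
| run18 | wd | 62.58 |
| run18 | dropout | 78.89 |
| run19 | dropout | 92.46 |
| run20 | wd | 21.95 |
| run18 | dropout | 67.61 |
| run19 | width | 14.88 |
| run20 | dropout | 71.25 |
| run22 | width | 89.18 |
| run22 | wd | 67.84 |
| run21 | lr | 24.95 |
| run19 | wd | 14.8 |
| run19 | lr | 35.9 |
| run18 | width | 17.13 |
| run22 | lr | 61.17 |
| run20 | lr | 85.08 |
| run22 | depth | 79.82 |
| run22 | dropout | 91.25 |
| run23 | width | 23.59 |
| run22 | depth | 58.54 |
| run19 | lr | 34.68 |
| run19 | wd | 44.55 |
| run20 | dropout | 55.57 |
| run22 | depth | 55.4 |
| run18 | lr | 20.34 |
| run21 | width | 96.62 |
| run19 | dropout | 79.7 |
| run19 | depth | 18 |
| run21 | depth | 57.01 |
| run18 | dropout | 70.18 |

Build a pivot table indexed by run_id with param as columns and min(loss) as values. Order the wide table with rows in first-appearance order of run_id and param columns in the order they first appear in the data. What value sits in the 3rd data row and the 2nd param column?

1.79

With rows in first-appearance order of run_id, row 3 is run_id=run19. param columns in first-appearance order: dropout, depth, wd, lr, width; column 2 is depth.
Long rows with run_id=run19, param=depth: min(42.41, 1.79, 18) = 1.79.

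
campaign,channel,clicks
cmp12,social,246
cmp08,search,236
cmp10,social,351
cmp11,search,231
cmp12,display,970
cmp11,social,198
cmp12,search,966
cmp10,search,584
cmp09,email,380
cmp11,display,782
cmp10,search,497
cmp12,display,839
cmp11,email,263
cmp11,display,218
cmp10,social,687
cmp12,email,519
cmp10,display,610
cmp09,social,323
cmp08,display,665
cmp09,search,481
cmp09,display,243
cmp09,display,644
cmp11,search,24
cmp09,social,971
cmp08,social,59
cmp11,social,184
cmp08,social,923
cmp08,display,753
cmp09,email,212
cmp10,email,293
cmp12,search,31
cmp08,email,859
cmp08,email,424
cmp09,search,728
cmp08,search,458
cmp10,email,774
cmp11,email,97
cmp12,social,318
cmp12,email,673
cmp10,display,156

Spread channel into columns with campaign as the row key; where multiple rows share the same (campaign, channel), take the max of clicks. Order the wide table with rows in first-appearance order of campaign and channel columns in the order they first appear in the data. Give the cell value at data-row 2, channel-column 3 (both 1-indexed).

With rows in first-appearance order of campaign, row 2 is campaign=cmp08. channel columns in first-appearance order: social, search, display, email; column 3 is display.
Long rows with campaign=cmp08, channel=display: max(665, 753) = 753.

753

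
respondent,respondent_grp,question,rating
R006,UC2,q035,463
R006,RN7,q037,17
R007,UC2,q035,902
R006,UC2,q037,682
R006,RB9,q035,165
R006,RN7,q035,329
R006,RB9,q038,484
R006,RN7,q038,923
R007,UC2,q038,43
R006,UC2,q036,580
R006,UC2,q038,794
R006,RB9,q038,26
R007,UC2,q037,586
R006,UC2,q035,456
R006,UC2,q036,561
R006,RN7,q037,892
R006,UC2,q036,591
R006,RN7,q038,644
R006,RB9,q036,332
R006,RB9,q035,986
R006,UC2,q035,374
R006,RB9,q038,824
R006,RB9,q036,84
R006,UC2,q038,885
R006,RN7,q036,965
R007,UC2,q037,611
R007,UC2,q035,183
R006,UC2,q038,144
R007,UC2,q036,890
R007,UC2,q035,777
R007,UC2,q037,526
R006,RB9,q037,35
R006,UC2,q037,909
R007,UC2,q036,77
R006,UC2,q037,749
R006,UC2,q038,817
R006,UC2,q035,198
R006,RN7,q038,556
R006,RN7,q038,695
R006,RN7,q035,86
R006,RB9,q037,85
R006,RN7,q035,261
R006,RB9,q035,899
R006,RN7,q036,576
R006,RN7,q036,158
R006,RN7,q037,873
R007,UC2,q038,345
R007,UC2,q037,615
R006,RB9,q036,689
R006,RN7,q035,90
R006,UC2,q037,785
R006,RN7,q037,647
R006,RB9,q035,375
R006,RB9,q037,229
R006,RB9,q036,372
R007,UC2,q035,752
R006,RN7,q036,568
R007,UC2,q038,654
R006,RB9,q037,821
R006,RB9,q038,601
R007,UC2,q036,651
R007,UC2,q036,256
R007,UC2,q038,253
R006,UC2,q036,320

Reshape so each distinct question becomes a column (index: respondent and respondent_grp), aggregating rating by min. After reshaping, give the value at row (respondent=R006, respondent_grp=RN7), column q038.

556

Rows with respondent=R006, respondent_grp=RN7 and question=q038: rating values are 923, 644, 556, 695.
min(923, 644, 556, 695) = 556.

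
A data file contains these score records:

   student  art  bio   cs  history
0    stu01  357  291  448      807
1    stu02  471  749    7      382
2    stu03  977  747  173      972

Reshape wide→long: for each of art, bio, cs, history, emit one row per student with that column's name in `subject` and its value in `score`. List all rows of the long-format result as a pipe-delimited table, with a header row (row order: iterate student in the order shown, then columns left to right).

| student | subject | score |
| stu01 | art | 357 |
| stu01 | bio | 291 |
| stu01 | cs | 448 |
| stu01 | history | 807 |
| stu02 | art | 471 |
| stu02 | bio | 749 |
| stu02 | cs | 7 |
| stu02 | history | 382 |
| stu03 | art | 977 |
| stu03 | bio | 747 |
| stu03 | cs | 173 |
| stu03 | history | 972 |

Each (student, column) pair becomes one row: 3 × 4 = 12 rows.
For example, (stu01, art) → score=357.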